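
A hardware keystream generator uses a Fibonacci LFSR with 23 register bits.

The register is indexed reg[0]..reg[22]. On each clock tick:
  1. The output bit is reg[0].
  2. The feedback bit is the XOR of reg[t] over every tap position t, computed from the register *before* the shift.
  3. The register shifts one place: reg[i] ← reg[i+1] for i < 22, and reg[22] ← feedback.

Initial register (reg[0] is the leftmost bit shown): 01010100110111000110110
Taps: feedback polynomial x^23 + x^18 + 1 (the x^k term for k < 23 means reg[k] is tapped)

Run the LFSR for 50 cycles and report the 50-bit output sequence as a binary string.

step | reg (before) | out | fb
   0 | 01010100110111000110110 | 0 | 1
   1 | 10101001101110001101101 | 1 | 1
   2 | 01010011011100011011011 | 0 | 1
   3 | 10100110111000110110111 | 1 | 0
   4 | 01001101110001101101110 | 0 | 0
   5 | 10011011100011011011100 | 1 | 0
   6 | 00110111000110110111000 | 0 | 1
   7 | 01101110001101101110001 | 0 | 1
   8 | 11011100011011011100011 | 1 | 1
   9 | 10111000110110111000111 | 1 | 1
  10 | 01110001101101110001111 | 0 | 0
  11 | 11100011011011100011110 | 1 | 0
  12 | 11000110110111000111100 | 1 | 0
  13 | 10001101101110001111000 | 1 | 0
  14 | 00011011011100011110000 | 0 | 1
  15 | 00110110111000111100001 | 0 | 0
  16 | 01101101110001111000010 | 0 | 0
  17 | 11011011100011110000100 | 1 | 1
  18 | 10110111000111100001001 | 1 | 1
  19 | 01101110001111000010011 | 0 | 1
  20 | 11011100011110000100111 | 1 | 1
  21 | 10111000111100001001111 | 1 | 1
  22 | 01110001111000010011111 | 0 | 1
  23 | 11100011110000100111111 | 1 | 0
  24 | 11000111100001001111110 | 1 | 0
  25 | 10001111000010011111100 | 1 | 0
  26 | 00011110000100111111000 | 0 | 1
  27 | 00111100001001111110001 | 0 | 1
  28 | 01111000010011111100011 | 0 | 0
  29 | 11110000100111111000110 | 1 | 1
  30 | 11100001001111110001101 | 1 | 1
  31 | 11000010011111100011011 | 1 | 0
  32 | 10000100111111000110110 | 1 | 0
  33 | 00001001111110001101100 | 0 | 0
  34 | 00010011111100011011000 | 0 | 1
  35 | 00100111111000110110001 | 0 | 1
  36 | 01001111110001101100011 | 0 | 0
  37 | 10011111100011011000110 | 1 | 1
  38 | 00111111000110110001101 | 0 | 0
  39 | 01111110001101100011010 | 0 | 1
  40 | 11111100011011000110101 | 1 | 0
  41 | 11111000110110001101010 | 1 | 1
  42 | 11110001101100011010101 | 1 | 0
  43 | 11100011011000110101010 | 1 | 1
  44 | 11000110110001101010101 | 1 | 0
  45 | 10001101100011010101010 | 1 | 1
  46 | 00011011000110101010101 | 0 | 1
  47 | 00110110001101010101011 | 0 | 0
  48 | 01101100011010101010110 | 0 | 1
  49 | 11011000110101010101101 | 1 | 1

01010100110111000110110111000111100001001111110001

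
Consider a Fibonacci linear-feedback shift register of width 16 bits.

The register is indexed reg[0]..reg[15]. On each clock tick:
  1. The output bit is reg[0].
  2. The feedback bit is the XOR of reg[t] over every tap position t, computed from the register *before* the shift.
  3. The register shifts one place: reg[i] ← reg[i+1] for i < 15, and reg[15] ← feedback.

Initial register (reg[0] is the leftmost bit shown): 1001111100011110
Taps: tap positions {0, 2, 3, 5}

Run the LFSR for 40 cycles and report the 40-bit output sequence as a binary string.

step | reg (before) | out | fb
   0 | 1001111100011110 | 1 | 1
   1 | 0011111000111101 | 0 | 1
   2 | 0111110001111011 | 0 | 1
   3 | 1111100011110111 | 1 | 1
   4 | 1111000111101111 | 1 | 1
   5 | 1110001111011111 | 1 | 0
   6 | 1100011110111110 | 1 | 0
   7 | 1000111101111100 | 1 | 0
   8 | 0001111011111000 | 0 | 0
   9 | 0011110111110000 | 0 | 1
  10 | 0111101111100001 | 0 | 0
  11 | 1111011111000010 | 1 | 0
  12 | 1110111110000100 | 1 | 1
  13 | 1101111100001001 | 1 | 1
  14 | 1011111000010011 | 1 | 0
  15 | 0111110000100110 | 0 | 1
  16 | 1111100001001101 | 1 | 1
  17 | 1111000010011011 | 1 | 1
  18 | 1110000100110111 | 1 | 0
  19 | 1100001001101110 | 1 | 1
  20 | 1000010011011101 | 1 | 0
  21 | 0000100110111010 | 0 | 0
  22 | 0001001101110100 | 0 | 1
  23 | 0010011011101001 | 0 | 0
  24 | 0100110111010010 | 0 | 1
  25 | 1001101110100101 | 1 | 0
  26 | 0011011101001010 | 0 | 1
  27 | 0110111010010101 | 0 | 0
  28 | 1101110100101010 | 1 | 1
  29 | 1011101001010101 | 1 | 1
  30 | 0111010010101011 | 0 | 1
  31 | 1110100101010111 | 1 | 0
  32 | 1101001010101110 | 1 | 0
  33 | 1010010101011100 | 1 | 1
  34 | 0100101010111001 | 0 | 0
  35 | 1001010101110010 | 1 | 1
  36 | 0010101011100101 | 0 | 1
  37 | 0101010111001011 | 0 | 0
  38 | 1010101110010110 | 1 | 0
  39 | 0101011100101100 | 0 | 0

1001111100011110111110000100110111010010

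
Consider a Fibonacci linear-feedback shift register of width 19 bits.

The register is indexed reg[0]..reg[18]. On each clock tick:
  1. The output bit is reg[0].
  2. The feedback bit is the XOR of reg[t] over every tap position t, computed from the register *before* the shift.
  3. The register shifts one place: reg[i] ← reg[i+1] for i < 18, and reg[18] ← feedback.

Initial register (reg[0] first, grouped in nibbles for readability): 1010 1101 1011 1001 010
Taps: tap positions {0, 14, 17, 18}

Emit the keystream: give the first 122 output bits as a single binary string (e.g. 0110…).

step | reg (before) | out | fb
   0 | 1010110110111001010 | 1 | 0
   1 | 0101101101110010100 | 0 | 1
   2 | 1011011011100101001 | 1 | 0
   3 | 0110110111001010010 | 0 | 0
   4 | 1101101110010100100 | 1 | 1
   5 | 1011011100101001001 | 1 | 0
   6 | 0110111001010010010 | 0 | 0
   7 | 1101110010100100100 | 1 | 1
   8 | 1011100101001001001 | 1 | 0
   9 | 0111001010010010010 | 0 | 0
  10 | 1110010100100100100 | 1 | 1
  11 | 1100101001001001001 | 1 | 0
  12 | 1001010010010010010 | 1 | 1
  13 | 0010100100100100101 | 0 | 1
  14 | 0101001001001001011 | 0 | 0
  15 | 1010010010010010110 | 1 | 1
  16 | 0100100100100101101 | 0 | 1
  17 | 1001001001001011011 | 1 | 0
  18 | 0010010010010110110 | 0 | 0
  19 | 0100100100101101100 | 0 | 0
  20 | 1001001001011011000 | 1 | 0
  21 | 0010010010110110000 | 0 | 1
  22 | 0100100101101100001 | 0 | 1
  23 | 1001001011011000011 | 1 | 1
  24 | 0010010110110000111 | 0 | 0
  25 | 0100101101100001110 | 0 | 1
  26 | 1001011011000011101 | 1 | 1
  27 | 0010110110000111011 | 0 | 1
  28 | 0101101100001110111 | 0 | 1
  29 | 1011011000011101111 | 1 | 1
  30 | 0110110000111011111 | 0 | 1
  31 | 1101100001110111111 | 1 | 0
  32 | 1011000011101111110 | 1 | 1
  33 | 0110000111011111101 | 0 | 0
  34 | 1100001110111111010 | 1 | 1
  35 | 1000011101111110101 | 1 | 1
  36 | 0000111011111101011 | 0 | 0
  37 | 0001110111111010110 | 0 | 0
  38 | 0011101111110101100 | 0 | 0
  39 | 0111011111101011000 | 0 | 1
  40 | 1110111111010110001 | 1 | 1
  41 | 1101111110101100011 | 1 | 1
  42 | 1011111101011000111 | 1 | 1
  43 | 0111111010110001111 | 0 | 0
  44 | 1111110101100011110 | 1 | 1
  45 | 1111101011000111101 | 1 | 1
  46 | 1111010110001111011 | 1 | 0
  47 | 1110101100011110110 | 1 | 1
  48 | 1101011000111101101 | 1 | 0
  49 | 1010110001111011010 | 1 | 1
  50 | 0101100011110110101 | 0 | 0
  51 | 1011000111101101010 | 1 | 0
  52 | 0110001111011010100 | 0 | 1
  53 | 1100011110110101001 | 1 | 0
  54 | 1000111101101010010 | 1 | 1
  55 | 0001111011010100101 | 0 | 1
  56 | 0011110110101001011 | 0 | 0
  57 | 0111101101010010110 | 0 | 0
  58 | 1111011010100101100 | 1 | 1
  59 | 1110110101001011001 | 1 | 1
  60 | 1101101010010110011 | 1 | 0
  61 | 1011010100101100110 | 1 | 0
  62 | 0110101001011001100 | 0 | 0
  63 | 1101010010110011000 | 1 | 0
  64 | 1010100101100110000 | 1 | 0
  65 | 0101001011001100000 | 0 | 0
  66 | 1010010110011000000 | 1 | 1
  67 | 0100101100110000001 | 0 | 1
  68 | 1001011001100000011 | 1 | 1
  69 | 0010110011000000111 | 0 | 0
  70 | 0101100110000001110 | 0 | 1
  71 | 1011001100000011101 | 1 | 1
  72 | 0110011000000111011 | 0 | 1
  73 | 1100110000001110111 | 1 | 0
  74 | 1001100000011101110 | 1 | 0
  75 | 0011000000111011100 | 0 | 1
  76 | 0110000001110111001 | 0 | 0
  77 | 1100000011101110010 | 1 | 1
  78 | 1000000111011100101 | 1 | 0
  79 | 0000001110111001010 | 0 | 1
  80 | 0000011101110010101 | 0 | 0
  81 | 0000111011100101010 | 0 | 1
  82 | 0001110111001010101 | 0 | 0
  83 | 0011101110010101010 | 0 | 1
  84 | 0111011100101010101 | 0 | 0
  85 | 1110111001010101010 | 1 | 0
  86 | 1101110010101010100 | 1 | 0
  87 | 1011100101010101000 | 1 | 1
  88 | 0111001010101010001 | 0 | 0
  89 | 1110010101010100010 | 1 | 0
  90 | 1100101010101000100 | 1 | 1
  91 | 1001010101010001001 | 1 | 0
  92 | 0010101010100010010 | 0 | 0
  93 | 0101010101000100100 | 0 | 0
  94 | 1010101010001001000 | 1 | 1
  95 | 0101010100010010001 | 0 | 0
  96 | 1010101000100100010 | 1 | 0
  97 | 0101010001001000100 | 0 | 0
  98 | 1010100010010001000 | 1 | 1
  99 | 0101000100100010001 | 0 | 0
 100 | 1010001001000100010 | 1 | 0
 101 | 0100010010001000100 | 0 | 0
 102 | 1000100100010001000 | 1 | 1
 103 | 0001001000100010001 | 0 | 0
 104 | 0010010001000100010 | 0 | 1
 105 | 0100100010001000101 | 0 | 1
 106 | 1001000100010001011 | 1 | 1
 107 | 0010001000100010111 | 0 | 1
 108 | 0100010001000101111 | 0 | 0
 109 | 1000100010001011110 | 1 | 1
 110 | 0001000100010111101 | 0 | 0
 111 | 0010001000101111010 | 0 | 0
 112 | 0100010001011110100 | 0 | 1
 113 | 1000100010111101001 | 1 | 0
 114 | 0001000101111010010 | 0 | 0
 115 | 0010001011110100100 | 0 | 0
 116 | 0100010111101001000 | 0 | 0
 117 | 1000101111010010000 | 1 | 0
 118 | 0001011110100100000 | 0 | 0
 119 | 0010111101001000000 | 0 | 0
 120 | 0101111010010000000 | 0 | 0
 121 | 1011110100100000000 | 1 | 1

10101101101110010100100100100101101100001110111111010110001111011010100101100110000001110111001010101010001001000100010001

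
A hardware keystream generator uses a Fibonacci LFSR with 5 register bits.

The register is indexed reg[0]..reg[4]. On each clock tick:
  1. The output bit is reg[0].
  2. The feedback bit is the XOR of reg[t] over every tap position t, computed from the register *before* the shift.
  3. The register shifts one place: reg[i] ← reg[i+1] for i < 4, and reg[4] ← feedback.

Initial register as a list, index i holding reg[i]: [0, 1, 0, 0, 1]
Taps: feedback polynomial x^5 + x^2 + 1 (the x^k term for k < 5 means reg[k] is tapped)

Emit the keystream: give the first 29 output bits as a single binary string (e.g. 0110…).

01001011001111100011011101010

k : reg_k → out_k, fb_k
0: 01001 → 0, fb=0
1: 10010 → 1, fb=1
2: 00101 → 0, fb=1
3: 01011 → 0, fb=0
4: 10110 → 1, fb=0
5: 01100 → 0, fb=1
6: 11001 → 1, fb=1
7: 10011 → 1, fb=1
8: 00111 → 0, fb=1
9: 01111 → 0, fb=1
10: 11111 → 1, fb=0
11: 11110 → 1, fb=0
12: 11100 → 1, fb=0
13: 11000 → 1, fb=1
14: 10001 → 1, fb=1
15: 00011 → 0, fb=0
16: 00110 → 0, fb=1
17: 01101 → 0, fb=1
18: 11011 → 1, fb=1
19: 10111 → 1, fb=0
20: 01110 → 0, fb=1
21: 11101 → 1, fb=0
22: 11010 → 1, fb=1
23: 10101 → 1, fb=0
24: 01010 → 0, fb=0
25: 10100 → 1, fb=0
26: 01000 → 0, fb=0
27: 10000 → 1, fb=1
28: 00001 → 0, fb=0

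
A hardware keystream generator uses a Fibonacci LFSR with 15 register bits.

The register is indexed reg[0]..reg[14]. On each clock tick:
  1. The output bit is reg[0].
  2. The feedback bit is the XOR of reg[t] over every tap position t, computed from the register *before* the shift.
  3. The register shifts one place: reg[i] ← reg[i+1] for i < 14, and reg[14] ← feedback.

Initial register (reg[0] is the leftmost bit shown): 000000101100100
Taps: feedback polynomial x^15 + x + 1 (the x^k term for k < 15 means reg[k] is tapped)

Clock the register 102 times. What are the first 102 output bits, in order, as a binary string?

000000101100100000001110101100000010011110100000110100011100001011100100100011100101101100100101110110

k : reg_k → out_k, fb_k
0: 000000101100100 → 0, fb=0
1: 000001011001000 → 0, fb=0
2: 000010110010000 → 0, fb=0
3: 000101100100000 → 0, fb=0
4: 001011001000000 → 0, fb=0
5: 010110010000000 → 0, fb=1
6: 101100100000001 → 1, fb=1
7: 011001000000011 → 0, fb=1
8: 110010000000111 → 1, fb=0
9: 100100000001110 → 1, fb=1
10: 001000000011101 → 0, fb=0
11: 010000000111010 → 0, fb=1
12: 100000001110101 → 1, fb=1
13: 000000011101011 → 0, fb=0
14: 000000111010110 → 0, fb=0
15: 000001110101100 → 0, fb=0
16: 000011101011000 → 0, fb=0
17: 000111010110000 → 0, fb=0
18: 001110101100000 → 0, fb=0
19: 011101011000000 → 0, fb=1
20: 111010110000001 → 1, fb=0
21: 110101100000010 → 1, fb=0
22: 101011000000100 → 1, fb=1
23: 010110000001001 → 0, fb=1
24: 101100000010011 → 1, fb=1
25: 011000000100111 → 0, fb=1
26: 110000001001111 → 1, fb=0
27: 100000010011110 → 1, fb=1
28: 000000100111101 → 0, fb=0
29: 000001001111010 → 0, fb=0
30: 000010011110100 → 0, fb=0
31: 000100111101000 → 0, fb=0
32: 001001111010000 → 0, fb=0
33: 010011110100000 → 0, fb=1
34: 100111101000001 → 1, fb=1
35: 001111010000011 → 0, fb=0
36: 011110100000110 → 0, fb=1
37: 111101000001101 → 1, fb=0
38: 111010000011010 → 1, fb=0
39: 110100000110100 → 1, fb=0
40: 101000001101000 → 1, fb=1
41: 010000011010001 → 0, fb=1
42: 100000110100011 → 1, fb=1
43: 000001101000111 → 0, fb=0
44: 000011010001110 → 0, fb=0
45: 000110100011100 → 0, fb=0
46: 001101000111000 → 0, fb=0
47: 011010001110000 → 0, fb=1
48: 110100011100001 → 1, fb=0
49: 101000111000010 → 1, fb=1
50: 010001110000101 → 0, fb=1
51: 100011100001011 → 1, fb=1
52: 000111000010111 → 0, fb=0
53: 001110000101110 → 0, fb=0
54: 011100001011100 → 0, fb=1
55: 111000010111001 → 1, fb=0
56: 110000101110010 → 1, fb=0
57: 100001011100100 → 1, fb=1
58: 000010111001001 → 0, fb=0
59: 000101110010010 → 0, fb=0
60: 001011100100100 → 0, fb=0
61: 010111001001000 → 0, fb=1
62: 101110010010001 → 1, fb=1
63: 011100100100011 → 0, fb=1
64: 111001001000111 → 1, fb=0
65: 110010010001110 → 1, fb=0
66: 100100100011100 → 1, fb=1
67: 001001000111001 → 0, fb=0
68: 010010001110010 → 0, fb=1
69: 100100011100101 → 1, fb=1
70: 001000111001011 → 0, fb=0
71: 010001110010110 → 0, fb=1
72: 100011100101101 → 1, fb=1
73: 000111001011011 → 0, fb=0
74: 001110010110110 → 0, fb=0
75: 011100101101100 → 0, fb=1
76: 111001011011001 → 1, fb=0
77: 110010110110010 → 1, fb=0
78: 100101101100100 → 1, fb=1
79: 001011011001001 → 0, fb=0
80: 010110110010010 → 0, fb=1
81: 101101100100101 → 1, fb=1
82: 011011001001011 → 0, fb=1
83: 110110010010111 → 1, fb=0
84: 101100100101110 → 1, fb=1
85: 011001001011101 → 0, fb=1
86: 110010010111011 → 1, fb=0
87: 100100101110110 → 1, fb=1
88: 001001011101101 → 0, fb=0
89: 010010111011010 → 0, fb=1
90: 100101110110101 → 1, fb=1
91: 001011101101011 → 0, fb=0
92: 010111011010110 → 0, fb=1
93: 101110110101101 → 1, fb=1
94: 011101101011011 → 0, fb=1
95: 111011010110111 → 1, fb=0
96: 110110101101110 → 1, fb=0
97: 101101011011100 → 1, fb=1
98: 011010110111001 → 0, fb=1
99: 110101101110011 → 1, fb=0
100: 101011011100110 → 1, fb=1
101: 010110111001101 → 0, fb=1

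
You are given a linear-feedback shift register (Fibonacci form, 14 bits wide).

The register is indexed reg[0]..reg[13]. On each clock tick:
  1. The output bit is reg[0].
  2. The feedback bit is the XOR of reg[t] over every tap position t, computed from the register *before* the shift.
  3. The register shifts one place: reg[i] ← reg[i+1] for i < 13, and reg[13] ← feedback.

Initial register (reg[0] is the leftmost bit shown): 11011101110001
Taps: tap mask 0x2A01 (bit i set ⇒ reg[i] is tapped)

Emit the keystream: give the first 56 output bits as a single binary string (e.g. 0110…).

step | reg (before) | out | fb
   0 | 11011101110001 | 1 | 1
   1 | 10111011100011 | 1 | 0
   2 | 01110111000110 | 0 | 1
   3 | 11101110001101 | 1 | 1
   4 | 11011100011011 | 1 | 1
   5 | 10111000110111 | 1 | 0
   6 | 01110001101110 | 0 | 1
   7 | 11100011011101 | 1 | 0
   8 | 11000110111010 | 1 | 0
   9 | 10001101110100 | 1 | 1
  10 | 00011011101001 | 0 | 1
  11 | 00110111010011 | 0 | 0
  12 | 01101110100110 | 0 | 1
  13 | 11011101001101 | 1 | 1
  14 | 10111010011011 | 1 | 1
  15 | 01110100110111 | 0 | 1
  16 | 11101001101111 | 1 | 1
  17 | 11010011011111 | 1 | 0
  18 | 10100110111110 | 1 | 1
  19 | 01001101111101 | 0 | 1
  20 | 10011011111011 | 1 | 1
  21 | 00110111110111 | 0 | 1
  22 | 01101111101111 | 0 | 0
  23 | 11011111011110 | 1 | 1
  24 | 10111110111101 | 1 | 0
  25 | 01111101111010 | 0 | 1
  26 | 11111011110101 | 1 | 0
  27 | 11110111101010 | 1 | 1
  28 | 11101111010101 | 1 | 0
  29 | 11011110101010 | 1 | 1
  30 | 10111101010101 | 1 | 0
  31 | 01111010101010 | 0 | 0
  32 | 11110101010100 | 1 | 1
  33 | 11101010101001 | 1 | 0
  34 | 11010101010010 | 1 | 0
  35 | 10101010100100 | 1 | 0
  36 | 01010101001000 | 0 | 0
  37 | 10101010010000 | 1 | 0
  38 | 01010100100000 | 0 | 0
  39 | 10101001000000 | 1 | 1
  40 | 01010010000001 | 0 | 1
  41 | 10100100000011 | 1 | 0
  42 | 01001000000110 | 0 | 1
  43 | 10010000001101 | 1 | 1
  44 | 00100000011011 | 0 | 0
  45 | 01000000110110 | 0 | 0
  46 | 10000001101100 | 1 | 0
  47 | 00000011011000 | 0 | 1
  48 | 00000110110001 | 0 | 0
  49 | 00001101100010 | 0 | 0
  50 | 00011011000100 | 0 | 1
  51 | 00110110001001 | 0 | 1
  52 | 01101100010011 | 0 | 0
  53 | 11011000100110 | 1 | 0
  54 | 10110001001100 | 1 | 0
  55 | 01100010011000 | 0 | 1

11011101110001101110100110111110111101010101001000000110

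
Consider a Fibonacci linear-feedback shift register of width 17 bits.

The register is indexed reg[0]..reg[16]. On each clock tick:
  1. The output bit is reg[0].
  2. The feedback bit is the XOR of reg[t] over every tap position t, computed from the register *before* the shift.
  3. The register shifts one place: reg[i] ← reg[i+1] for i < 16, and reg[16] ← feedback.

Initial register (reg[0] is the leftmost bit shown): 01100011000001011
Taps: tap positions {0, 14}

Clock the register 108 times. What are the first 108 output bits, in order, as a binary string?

011000110000010110000001101101000100100111100110111110111000001100011110000000011011100000000000110001001001

tick  register→output (feedback)
  0  01100011000001011→0 (0)
  1  11000110000010110→1 (0)
  2  10001100000101100→1 (0)
  3  00011000001011000→0 (0)
  4  00110000010110000→0 (0)
  5  01100000101100000→0 (0)
  6  11000001011000000→1 (1)
  7  10000010110000001→1 (1)
  8  00000101100000011→0 (0)
  9  00001011000000110→0 (1)
 10  00010110000001101→0 (1)
 11  00101100000011011→0 (0)
 12  01011000000110110→0 (1)
 13  10110000001101101→1 (0)
 14  01100000011011010→0 (0)
 15  11000000110110100→1 (0)
 16  10000001101101000→1 (1)
 17  00000011011010001→0 (0)
 18  00000110110100010→0 (0)
 19  00001101101000100→0 (1)
 20  00011011010001001→0 (0)
 21  00110110100010010→0 (0)
 22  01101101000100100→0 (1)
 23  11011010001001001→1 (1)
 24  10110100010010011→1 (1)
 25  01101000100100111→0 (1)
 26  11010001001001111→1 (0)
 27  10100010010011110→1 (0)
 28  01000100100111100→0 (1)
 29  10001001001111001→1 (1)
 30  00010010011110011→0 (0)
 31  00100100111100110→0 (1)
 32  01001001111001101→0 (1)
 33  10010011110011011→1 (1)
 34  00100111100110111→0 (1)
 35  01001111001101111→0 (1)
 36  10011110011011111→1 (0)
 37  00111100110111110→0 (1)
 38  01111001101111101→0 (1)
 39  11110011011111011→1 (1)
 40  11100110111110111→1 (0)
 41  11001101111101110→1 (0)
 42  10011011111011100→1 (0)
 43  00110111110111000→0 (0)
 44  01101111101110000→0 (0)
 45  11011111011100000→1 (1)
 46  10111110111000001→1 (1)
 47  01111101110000011→0 (0)
 48  11111011100000110→1 (0)
 49  11110111000001100→1 (0)
 50  11101110000011000→1 (1)
 51  11011100000110001→1 (1)
 52  10111000001100011→1 (1)
 53  01110000011000111→0 (1)
 54  11100000110001111→1 (0)
 55  11000001100011110→1 (0)
 56  10000011000111100→1 (0)
 57  00000110001111000→0 (0)
 58  00001100011110000→0 (0)
 59  00011000111100000→0 (0)
 60  00110001111000000→0 (0)
 61  01100011110000000→0 (0)
 62  11000111100000000→1 (1)
 63  10001111000000001→1 (1)
 64  00011110000000011→0 (0)
 65  00111100000000110→0 (1)
 66  01111000000001101→0 (1)
 67  11110000000011011→1 (1)
 68  11100000000110111→1 (0)
 69  11000000001101110→1 (0)
 70  10000000011011100→1 (0)
 71  00000000110111000→0 (0)
 72  00000001101110000→0 (0)
 73  00000011011100000→0 (0)
 74  00000110111000000→0 (0)
 75  00001101110000000→0 (0)
 76  00011011100000000→0 (0)
 77  00110111000000000→0 (0)
 78  01101110000000000→0 (0)
 79  11011100000000000→1 (1)
 80  10111000000000001→1 (1)
 81  01110000000000011→0 (0)
 82  11100000000000110→1 (0)
 83  11000000000001100→1 (0)
 84  10000000000011000→1 (1)
 85  00000000000110001→0 (0)
 86  00000000001100010→0 (0)
 87  00000000011000100→0 (1)
 88  00000000110001001→0 (0)
 89  00000001100010010→0 (0)
 90  00000011000100100→0 (1)
 91  00000110001001001→0 (0)
 92  00001100010010010→0 (0)
 93  00011000100100100→0 (1)
 94  00110001001001001→0 (0)
 95  01100010010010010→0 (0)
 96  11000100100100100→1 (0)
 97  10001001001001000→1 (1)
 98  00010010010010001→0 (0)
 99  00100100100100010→0 (0)
100  01001001001000100→0 (1)
101  10010010010001001→1 (1)
102  00100100100010011→0 (0)
103  01001001000100110→0 (1)
104  10010010001001101→1 (0)
105  00100100010011010→0 (0)
106  01001000100110100→0 (1)
107  10010001001101001→1 (1)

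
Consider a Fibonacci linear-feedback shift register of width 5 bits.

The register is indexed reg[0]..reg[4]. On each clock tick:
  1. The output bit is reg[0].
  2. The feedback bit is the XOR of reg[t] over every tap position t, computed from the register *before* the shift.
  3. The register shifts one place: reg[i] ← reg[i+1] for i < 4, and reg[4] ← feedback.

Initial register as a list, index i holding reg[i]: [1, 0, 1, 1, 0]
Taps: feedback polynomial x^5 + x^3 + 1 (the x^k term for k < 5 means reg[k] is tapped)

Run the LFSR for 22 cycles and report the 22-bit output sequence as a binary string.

tick  register→output (feedback)
  0  10110→1 (0)
  1  01100→0 (0)
  2  11000→1 (1)
  3  10001→1 (1)
  4  00011→0 (1)
  5  00111→0 (1)
  6  01111→0 (1)
  7  11111→1 (0)
  8  11110→1 (0)
  9  11100→1 (1)
 10  11001→1 (1)
 11  10011→1 (0)
 12  00110→0 (1)
 13  01101→0 (0)
 14  11010→1 (0)
 15  10100→1 (1)
 16  01001→0 (0)
 17  10010→1 (0)
 18  00100→0 (0)
 19  01000→0 (0)
 20  10000→1 (1)
 21  00001→0 (0)

1011000111110011010010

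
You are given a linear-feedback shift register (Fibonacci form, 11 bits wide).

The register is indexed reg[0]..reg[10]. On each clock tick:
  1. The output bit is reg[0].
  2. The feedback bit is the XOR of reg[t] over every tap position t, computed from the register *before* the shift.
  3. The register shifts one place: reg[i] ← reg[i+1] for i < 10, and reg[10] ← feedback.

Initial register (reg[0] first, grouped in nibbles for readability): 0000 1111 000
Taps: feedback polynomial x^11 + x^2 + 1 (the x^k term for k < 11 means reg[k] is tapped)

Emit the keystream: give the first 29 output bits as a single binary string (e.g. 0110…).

00001111000001100110001111111

step | reg (before) | out | fb
   0 | 00001111000 | 0 | 0
   1 | 00011110000 | 0 | 0
   2 | 00111100000 | 0 | 1
   3 | 01111000001 | 0 | 1
   4 | 11110000011 | 1 | 0
   5 | 11100000110 | 1 | 0
   6 | 11000001100 | 1 | 1
   7 | 10000011001 | 1 | 1
   8 | 00000110011 | 0 | 0
   9 | 00001100110 | 0 | 0
  10 | 00011001100 | 0 | 0
  11 | 00110011000 | 0 | 1
  12 | 01100110001 | 0 | 1
  13 | 11001100011 | 1 | 1
  14 | 10011000111 | 1 | 1
  15 | 00110001111 | 0 | 1
  16 | 01100011111 | 0 | 1
  17 | 11000111111 | 1 | 1
  18 | 10001111111 | 1 | 1
  19 | 00011111111 | 0 | 0
  20 | 00111111110 | 0 | 1
  21 | 01111111101 | 0 | 1
  22 | 11111111011 | 1 | 0
  23 | 11111110110 | 1 | 0
  24 | 11111101100 | 1 | 0
  25 | 11111011000 | 1 | 0
  26 | 11110110000 | 1 | 0
  27 | 11101100000 | 1 | 0
  28 | 11011000000 | 1 | 1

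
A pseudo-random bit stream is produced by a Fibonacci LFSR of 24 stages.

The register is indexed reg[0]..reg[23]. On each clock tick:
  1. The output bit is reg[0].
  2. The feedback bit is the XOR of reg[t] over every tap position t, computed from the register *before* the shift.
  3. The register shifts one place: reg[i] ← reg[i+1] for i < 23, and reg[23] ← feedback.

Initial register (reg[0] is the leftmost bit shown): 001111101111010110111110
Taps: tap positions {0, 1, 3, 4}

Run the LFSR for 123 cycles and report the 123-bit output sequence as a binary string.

001111101111010110111110010110111110100011010101100011011111001010001010001001101010101101101101001101000001000000001101101

tick  register→output (feedback)
  0  001111101111010110111110→0 (0)
  1  011111011110101101111100→0 (1)
  2  111110111101011011111001→1 (0)
  3  111101111010110111110010→1 (1)
  4  111011110101101111100101→1 (1)
  5  110111101011011111001011→1 (0)
  6  101111010110111110010110→1 (1)
  7  011110101101111100101101→0 (1)
  8  111101011011111001011011→1 (1)
  9  111010110111110010110111→1 (1)
 10  110101101111100101101111→1 (1)
 11  101011011111001011011111→1 (0)
 12  010110111110010110111110→0 (1)
 13  101101111100101101111101→1 (0)
 14  011011111001011011111010→0 (0)
 15  110111110010110111110100→1 (0)
 16  101111100101101111101000→1 (1)
 17  011111001011011111010001→0 (1)
 18  111110010110111110100011→1 (0)
 19  111100101101111101000110→1 (1)
 20  111001011011111010001101→1 (0)
 21  110010110111110100011010→1 (1)
 22  100101101111101000110101→1 (0)
 23  001011011111010001101010→0 (1)
 24  010110111110100011010101→0 (1)
 25  101101111101000110101011→1 (0)
 26  011011111010001101010110→0 (0)
 27  110111110100011010101100→1 (0)
 28  101111101000110101011000→1 (1)
 29  011111010001101010110001→0 (1)
 30  111110100011010101100011→1 (0)
 31  111101000110101011000110→1 (1)
 32  111010001101010110001101→1 (1)
 33  110100011010101100011011→1 (1)
 34  101000110101011000110111→1 (1)
 35  010001101010110001101111→0 (1)
 36  100011010101100011011111→1 (0)
 37  000110101011000110111110→0 (0)
 38  001101010110001101111100→0 (1)
 39  011010101100011011111001→0 (0)
 40  110101011000110111110010→1 (1)
 41  101010110001101111100101→1 (0)
 42  010101100011011111001010→0 (0)
 43  101011000110111110010100→1 (0)
 44  010110001101111100101000→0 (1)
 45  101100011011111001010001→1 (0)
 46  011000110111110010100010→0 (1)
 47  110001101111100101000101→1 (0)
 48  100011011111001010001010→1 (0)
 49  000110111110010100010100→0 (0)
 50  001101111100101000101000→0 (1)
 51  011011111001010001010001→0 (0)
 52  110111110010100010100010→1 (0)
 53  101111100101000101000100→1 (1)
 54  011111001010001010001001→0 (1)
 55  111110010100010100010011→1 (0)
 56  111100101000101000100110→1 (1)
 57  111001010001010001001101→1 (0)
 58  110010100010100010011010→1 (1)
 59  100101000101000100110101→1 (0)
 60  001010001010001001101010→0 (1)
 61  010100010100010011010101→0 (0)
 62  101000101000100110101010→1 (1)
 63  010001010001001101010101→0 (1)
 64  100010100010011010101011→1 (0)
 65  000101000100110101010110→0 (1)
 66  001010001001101010101101→0 (1)
 67  010100010011010101011011→0 (0)
 68  101000100110101010110110→1 (1)
 69  010001001101010101101101→0 (1)
 70  100010011010101011011011→1 (0)
 71  000100110101010110110110→0 (1)
 72  001001101010101101101101→0 (0)
 73  010011010101011011011010→0 (0)
 74  100110101010110110110100→1 (1)
 75  001101010101101101101001→0 (1)
 76  011010101011011011010011→0 (0)
 77  110101010110110110100110→1 (1)
 78  101010101101101101001101→1 (0)
 79  010101011011011010011010→0 (0)
 80  101010110110110100110100→1 (0)
 81  010101101101101001101000→0 (0)
 82  101011011011010011010000→1 (0)
 83  010110110110100110100000→0 (1)
 84  101101101101001101000001→1 (0)
 85  011011011010011010000010→0 (0)
 86  110110110100110100000100→1 (0)
 87  101101101001101000001000→1 (0)
 88  011011010011010000010000→0 (0)
 89  110110100110100000100000→1 (0)
 90  101101001101000001000000→1 (0)
 91  011010011010000010000000→0 (0)
 92  110100110100000100000000→1 (1)
 93  101001101000001000000001→1 (1)
 94  010011010000010000000011→0 (0)
 95  100110100000100000000110→1 (1)
 96  001101000001000000001101→0 (1)
 97  011010000010000000011011→0 (0)
 98  110100000100000000110110→1 (1)
 99  101000001000000001101101→1 (1)
100  010000010000000011011011→0 (1)
101  100000100000000110110111→1 (1)
102  000001000000001101101111→0 (0)
103  000010000000011011011110→0 (1)
104  000100000000110110111101→0 (1)
105  001000000001101101111011→0 (0)
106  010000000011011011110110→0 (1)
107  100000000110110111101101→1 (1)
108  000000001101101111011011→0 (0)
109  000000011011011110110110→0 (0)
110  000000110110111101101100→0 (0)
111  000001101101111011011000→0 (0)
112  000011011011110110110000→0 (1)
113  000110110111101101100001→0 (0)
114  001101101111011011000010→0 (1)
115  011011011110110110000101→0 (0)
116  110110111101101100001010→1 (0)
117  101101111011011000010100→1 (0)
118  011011110110110000101000→0 (0)
119  110111101101100001010000→1 (0)
120  101111011011000010100000→1 (1)
121  011110110110000101000001→0 (1)
122  111101101100001010000011→1 (1)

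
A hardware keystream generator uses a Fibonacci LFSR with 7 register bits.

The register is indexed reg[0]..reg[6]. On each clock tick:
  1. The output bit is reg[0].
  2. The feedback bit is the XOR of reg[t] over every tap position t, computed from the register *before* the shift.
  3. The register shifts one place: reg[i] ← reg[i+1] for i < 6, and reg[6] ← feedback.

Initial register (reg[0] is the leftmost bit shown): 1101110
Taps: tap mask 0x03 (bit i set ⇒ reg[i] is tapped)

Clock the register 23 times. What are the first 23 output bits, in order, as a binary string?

11011100110010101011111

step | reg (before) | out | fb
   0 | 1101110 | 1 | 0
   1 | 1011100 | 1 | 1
   2 | 0111001 | 0 | 1
   3 | 1110011 | 1 | 0
   4 | 1100110 | 1 | 0
   5 | 1001100 | 1 | 1
   6 | 0011001 | 0 | 0
   7 | 0110010 | 0 | 1
   8 | 1100101 | 1 | 0
   9 | 1001010 | 1 | 1
  10 | 0010101 | 0 | 0
  11 | 0101010 | 0 | 1
  12 | 1010101 | 1 | 1
  13 | 0101011 | 0 | 1
  14 | 1010111 | 1 | 1
  15 | 0101111 | 0 | 1
  16 | 1011111 | 1 | 1
  17 | 0111111 | 0 | 1
  18 | 1111111 | 1 | 0
  19 | 1111110 | 1 | 0
  20 | 1111100 | 1 | 0
  21 | 1111000 | 1 | 0
  22 | 1110000 | 1 | 0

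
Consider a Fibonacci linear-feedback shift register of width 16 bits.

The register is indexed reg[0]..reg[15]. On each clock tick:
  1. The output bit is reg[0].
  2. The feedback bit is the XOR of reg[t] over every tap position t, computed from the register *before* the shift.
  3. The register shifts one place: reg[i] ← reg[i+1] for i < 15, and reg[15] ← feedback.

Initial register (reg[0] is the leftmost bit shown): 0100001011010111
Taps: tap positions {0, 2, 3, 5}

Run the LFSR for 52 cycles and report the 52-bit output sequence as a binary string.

0100001011010111000001011101001110000110011100010110

k : reg_k → out_k, fb_k
0: 0100001011010111 → 0, fb=0
1: 1000010110101110 → 1, fb=0
2: 0000101101011100 → 0, fb=0
3: 0001011010111000 → 0, fb=0
4: 0010110101110000 → 0, fb=0
5: 0101101011100000 → 0, fb=1
6: 1011010111000001 → 1, fb=0
7: 0110101110000010 → 0, fb=1
8: 1101011100000101 → 1, fb=1
9: 1010111000001011 → 1, fb=1
10: 0101110000010111 → 0, fb=0
11: 1011100000101110 → 1, fb=1
12: 0111000001011101 → 0, fb=0
13: 1110000010111010 → 1, fb=0
14: 1100000101110100 → 1, fb=1
15: 1000001011101001 → 1, fb=1
16: 0000010111010011 → 0, fb=1
17: 0000101110100111 → 0, fb=0
18: 0001011101001110 → 0, fb=0
19: 0010111010011100 → 0, fb=0
20: 0101110100111000 → 0, fb=0
21: 1011101001110000 → 1, fb=1
22: 0111010011100001 → 0, fb=1
23: 1110100111000011 → 1, fb=0
24: 1101001110000110 → 1, fb=0
25: 1010011100001100 → 1, fb=1
26: 0100111000011001 → 0, fb=1
27: 1001110000110011 → 1, fb=1
28: 0011100001100111 → 0, fb=0
29: 0111000011001110 → 0, fb=0
30: 1110000110011100 → 1, fb=0
31: 1100001100111000 → 1, fb=1
32: 1000011001110001 → 1, fb=0
33: 0000110011100010 → 0, fb=1
34: 0001100111000101 → 0, fb=1
35: 0011001110001011 → 0, fb=0
36: 0110011100010110 → 0, fb=0
37: 1100111000101100 → 1, fb=0
38: 1001110001011000 → 1, fb=1
39: 0011100010110001 → 0, fb=0
40: 0111000101100010 → 0, fb=0
41: 1110001011000100 → 1, fb=0
42: 1100010110001000 → 1, fb=0
43: 1000101100010000 → 1, fb=1
44: 0001011000100001 → 0, fb=0
45: 0010110001000010 → 0, fb=0
46: 0101100010000100 → 0, fb=1
47: 1011000100001001 → 1, fb=1
48: 0110001000010011 → 0, fb=1
49: 1100010000100111 → 1, fb=0
50: 1000100001001110 → 1, fb=1
51: 0001000010011101 → 0, fb=1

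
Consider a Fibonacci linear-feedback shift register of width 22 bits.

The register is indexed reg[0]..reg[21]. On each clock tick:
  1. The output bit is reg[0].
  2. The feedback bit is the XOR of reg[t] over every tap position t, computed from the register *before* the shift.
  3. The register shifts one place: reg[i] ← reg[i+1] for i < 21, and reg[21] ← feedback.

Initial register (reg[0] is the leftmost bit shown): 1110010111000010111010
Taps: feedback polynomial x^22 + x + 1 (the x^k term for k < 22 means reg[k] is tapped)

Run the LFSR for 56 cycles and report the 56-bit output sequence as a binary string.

step | reg (before) | out | fb
   0 | 1110010111000010111010 | 1 | 0
   1 | 1100101110000101110100 | 1 | 0
   2 | 1001011100001011101000 | 1 | 1
   3 | 0010111000010111010001 | 0 | 0
   4 | 0101110000101110100010 | 0 | 1
   5 | 1011100001011101000101 | 1 | 1
   6 | 0111000010111010001011 | 0 | 1
   7 | 1110000101110100010111 | 1 | 0
   8 | 1100001011101000101110 | 1 | 0
   9 | 1000010111010001011100 | 1 | 1
  10 | 0000101110100010111001 | 0 | 0
  11 | 0001011101000101110010 | 0 | 0
  12 | 0010111010001011100100 | 0 | 0
  13 | 0101110100010111001000 | 0 | 1
  14 | 1011101000101110010001 | 1 | 1
  15 | 0111010001011100100011 | 0 | 1
  16 | 1110100010111001000111 | 1 | 0
  17 | 1101000101110010001110 | 1 | 0
  18 | 1010001011100100011100 | 1 | 1
  19 | 0100010111001000111001 | 0 | 1
  20 | 1000101110010001110011 | 1 | 1
  21 | 0001011100100011100111 | 0 | 0
  22 | 0010111001000111001110 | 0 | 0
  23 | 0101110010001110011100 | 0 | 1
  24 | 1011100100011100111001 | 1 | 1
  25 | 0111001000111001110011 | 0 | 1
  26 | 1110010001110011100111 | 1 | 0
  27 | 1100100011100111001110 | 1 | 0
  28 | 1001000111001110011100 | 1 | 1
  29 | 0010001110011100111001 | 0 | 0
  30 | 0100011100111001110010 | 0 | 1
  31 | 1000111001110011100101 | 1 | 1
  32 | 0001110011100111001011 | 0 | 0
  33 | 0011100111001110010110 | 0 | 0
  34 | 0111001110011100101100 | 0 | 1
  35 | 1110011100111001011001 | 1 | 0
  36 | 1100111001110010110010 | 1 | 0
  37 | 1001110011100101100100 | 1 | 1
  38 | 0011100111001011001001 | 0 | 0
  39 | 0111001110010110010010 | 0 | 1
  40 | 1110011100101100100101 | 1 | 0
  41 | 1100111001011001001010 | 1 | 0
  42 | 1001110010110010010100 | 1 | 1
  43 | 0011100101100100101001 | 0 | 0
  44 | 0111001011001001010010 | 0 | 1
  45 | 1110010110010010100101 | 1 | 0
  46 | 1100101100100101001010 | 1 | 0
  47 | 1001011001001010010100 | 1 | 1
  48 | 0010110010010100101001 | 0 | 0
  49 | 0101100100101001010010 | 0 | 1
  50 | 1011001001010010100101 | 1 | 1
  51 | 0110010010100101001011 | 0 | 1
  52 | 1100100101001010010111 | 1 | 0
  53 | 1001001010010100101110 | 1 | 1
  54 | 0010010100101001011101 | 0 | 0
  55 | 0100101001010010111010 | 0 | 1

11100101110000101110100010111001000111001110011100101100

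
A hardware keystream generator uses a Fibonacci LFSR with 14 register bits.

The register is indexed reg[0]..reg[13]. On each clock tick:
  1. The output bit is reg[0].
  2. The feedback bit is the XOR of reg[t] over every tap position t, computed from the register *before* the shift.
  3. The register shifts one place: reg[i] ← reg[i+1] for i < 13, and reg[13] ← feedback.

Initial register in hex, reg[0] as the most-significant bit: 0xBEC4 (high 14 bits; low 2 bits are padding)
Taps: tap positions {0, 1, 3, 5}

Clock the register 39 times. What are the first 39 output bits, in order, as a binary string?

101111101100011110110110000011101010111

step | reg (before) | out | fb
   0 | 10111110110001 | 1 | 1
   1 | 01111101100011 | 0 | 1
   2 | 11111011000111 | 1 | 1
   3 | 11110110001111 | 1 | 0
   4 | 11101100011110 | 1 | 1
   5 | 11011000111101 | 1 | 1
   6 | 10110001111011 | 1 | 0
   7 | 01100011110110 | 0 | 1
   8 | 11000111101101 | 1 | 1
   9 | 10001111011011 | 1 | 0
  10 | 00011110110110 | 0 | 0
  11 | 00111101101100 | 0 | 0
  12 | 01111011011000 | 0 | 0
  13 | 11110110110000 | 1 | 0
  14 | 11101101100000 | 1 | 1
  15 | 11011011000001 | 1 | 1
  16 | 10110110000011 | 1 | 1
  17 | 01101100000111 | 0 | 0
  18 | 11011000001110 | 1 | 1
  19 | 10110000011101 | 1 | 0
  20 | 01100000111010 | 0 | 1
  21 | 11000001110101 | 1 | 0
  22 | 10000011101010 | 1 | 1
  23 | 00000111010101 | 0 | 1
  24 | 00001110101011 | 0 | 1
  25 | 00011101010111 | 0 | 0
  26 | 00111010101110 | 0 | 1
  27 | 01110101011101 | 0 | 1
  28 | 11101010111011 | 1 | 0
  29 | 11010101110110 | 1 | 0
  30 | 10101011101100 | 1 | 1
  31 | 01010111011001 | 0 | 1
  32 | 10101110110011 | 1 | 0
  33 | 01011101100110 | 0 | 1
  34 | 10111011001101 | 1 | 0
  35 | 01110110011010 | 0 | 1
  36 | 11101100110101 | 1 | 1
  37 | 11011001101011 | 1 | 1
  38 | 10110011010111 | 1 | 0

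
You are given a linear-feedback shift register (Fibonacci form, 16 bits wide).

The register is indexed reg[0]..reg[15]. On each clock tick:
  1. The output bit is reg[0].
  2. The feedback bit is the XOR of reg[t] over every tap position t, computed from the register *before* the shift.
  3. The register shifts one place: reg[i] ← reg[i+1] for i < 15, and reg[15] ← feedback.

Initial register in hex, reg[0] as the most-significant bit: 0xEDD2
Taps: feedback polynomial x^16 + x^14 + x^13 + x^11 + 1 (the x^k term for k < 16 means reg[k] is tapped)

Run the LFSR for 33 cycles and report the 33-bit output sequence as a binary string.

111011011101001010001010010111001

tick  register→output (feedback)
  0  1110110111010010→1 (1)
  1  1101101110100101→1 (0)
  2  1011011101001010→1 (0)
  3  0110111010010100→0 (0)
  4  1101110100101000→1 (1)
  5  1011101001010001→1 (0)
  6  0111010010100010→0 (1)
  7  1110100101000101→1 (0)
  8  1101001010001010→1 (0)
  9  1010010100010100→1 (1)
 10  0100101000101001→0 (0)
 11  1001010001010010→1 (1)
 12  0010100010100101→0 (1)
 13  0101000101001011→0 (1)
 14  1010001010010111→1 (0)
 15  0100010100101110→0 (0)
 16  1000101001011100→1 (1)
 17  0001010010111001→0 (1)
 18  0010100101110011→0 (0)
 19  0101001011100110→0 (0)
 20  1010010111001100→1 (0)
 21  0100101110011000→0 (1)
 22  1001011100110001→1 (0)
 23  0010111001100010→0 (1)
 24  0101110011000101→0 (1)
 25  1011100110001011→1 (0)
 26  0111001100010110→0 (1)
 27  1110011000101101→1 (0)
 28  1100110001011010→1 (1)
 29  1001100010110101→1 (1)
 30  0011000101101011→0 (1)
 31  0110001011010111→0 (1)
 32  1100010110101111→1 (1)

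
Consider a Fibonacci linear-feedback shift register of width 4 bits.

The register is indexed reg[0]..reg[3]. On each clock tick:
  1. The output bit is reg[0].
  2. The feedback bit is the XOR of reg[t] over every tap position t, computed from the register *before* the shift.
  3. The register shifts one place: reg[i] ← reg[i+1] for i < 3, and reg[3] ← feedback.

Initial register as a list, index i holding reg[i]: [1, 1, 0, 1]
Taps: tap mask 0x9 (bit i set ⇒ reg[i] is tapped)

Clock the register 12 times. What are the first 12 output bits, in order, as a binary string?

110101100100

tick  register→output (feedback)
  0  1101→1 (0)
  1  1010→1 (1)
  2  0101→0 (1)
  3  1011→1 (0)
  4  0110→0 (0)
  5  1100→1 (1)
  6  1001→1 (0)
  7  0010→0 (0)
  8  0100→0 (0)
  9  1000→1 (1)
 10  0001→0 (1)
 11  0011→0 (1)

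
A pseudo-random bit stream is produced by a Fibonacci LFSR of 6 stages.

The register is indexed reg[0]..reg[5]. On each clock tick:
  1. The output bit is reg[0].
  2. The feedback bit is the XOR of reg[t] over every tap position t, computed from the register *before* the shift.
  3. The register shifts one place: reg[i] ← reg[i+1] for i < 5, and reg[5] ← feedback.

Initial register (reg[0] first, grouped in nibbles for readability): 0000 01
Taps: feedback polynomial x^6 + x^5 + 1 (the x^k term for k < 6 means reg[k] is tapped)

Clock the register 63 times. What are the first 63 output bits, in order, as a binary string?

000001111110101011001101110110100100111000101111001010001100001

k : reg_k → out_k, fb_k
0: 000001 → 0, fb=1
1: 000011 → 0, fb=1
2: 000111 → 0, fb=1
3: 001111 → 0, fb=1
4: 011111 → 0, fb=1
5: 111111 → 1, fb=0
6: 111110 → 1, fb=1
7: 111101 → 1, fb=0
8: 111010 → 1, fb=1
9: 110101 → 1, fb=0
10: 101010 → 1, fb=1
11: 010101 → 0, fb=1
12: 101011 → 1, fb=0
13: 010110 → 0, fb=0
14: 101100 → 1, fb=1
15: 011001 → 0, fb=1
16: 110011 → 1, fb=0
17: 100110 → 1, fb=1
18: 001101 → 0, fb=1
19: 011011 → 0, fb=1
20: 110111 → 1, fb=0
21: 101110 → 1, fb=1
22: 011101 → 0, fb=1
23: 111011 → 1, fb=0
24: 110110 → 1, fb=1
25: 101101 → 1, fb=0
26: 011010 → 0, fb=0
27: 110100 → 1, fb=1
28: 101001 → 1, fb=0
29: 010010 → 0, fb=0
30: 100100 → 1, fb=1
31: 001001 → 0, fb=1
32: 010011 → 0, fb=1
33: 100111 → 1, fb=0
34: 001110 → 0, fb=0
35: 011100 → 0, fb=0
36: 111000 → 1, fb=1
37: 110001 → 1, fb=0
38: 100010 → 1, fb=1
39: 000101 → 0, fb=1
40: 001011 → 0, fb=1
41: 010111 → 0, fb=1
42: 101111 → 1, fb=0
43: 011110 → 0, fb=0
44: 111100 → 1, fb=1
45: 111001 → 1, fb=0
46: 110010 → 1, fb=1
47: 100101 → 1, fb=0
48: 001010 → 0, fb=0
49: 010100 → 0, fb=0
50: 101000 → 1, fb=1
51: 010001 → 0, fb=1
52: 100011 → 1, fb=0
53: 000110 → 0, fb=0
54: 001100 → 0, fb=0
55: 011000 → 0, fb=0
56: 110000 → 1, fb=1
57: 100001 → 1, fb=0
58: 000010 → 0, fb=0
59: 000100 → 0, fb=0
60: 001000 → 0, fb=0
61: 010000 → 0, fb=0
62: 100000 → 1, fb=1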